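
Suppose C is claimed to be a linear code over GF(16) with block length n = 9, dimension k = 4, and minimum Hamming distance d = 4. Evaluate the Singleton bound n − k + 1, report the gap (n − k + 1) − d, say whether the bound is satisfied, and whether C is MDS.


Singleton RHS = n − k + 1 = 6, slack = 2, bound satisfied, not MDS.

Singleton bound: d ≤ n − k + 1.
Here n = 9, k = 4, so n − k + 1 = 6.
Given d = 4, check d ≤ 6: YES.
Slack = (n − k + 1) − d = 2.
The code is NOT MDS (slack = 2 > 0).
Description: the claimed parameters are [9, 4, 4]_16; such a code would be non-MDS.


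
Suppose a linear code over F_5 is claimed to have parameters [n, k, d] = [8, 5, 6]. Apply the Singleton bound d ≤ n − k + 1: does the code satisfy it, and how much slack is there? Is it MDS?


Singleton RHS = n − k + 1 = 4, slack = -2, bound violated (no such code; not MDS).

Singleton bound: d ≤ n − k + 1.
Here n = 8, k = 5, so n − k + 1 = 4.
Given d = 6, check d ≤ 4: NO.
Slack = (n − k + 1) − d = -2.
The slack is negative: d = 6 exceeds n − k + 1 = 4 by 2, so the Singleton bound is violated and no linear [8, 5, 6]_5 code can exist. In particular it is not MDS (MDS requires d = n − k + 1 exactly).
Description: the claimed parameters are [8, 5, 6]_5; such a code would be impossible (violates the Singleton bound).


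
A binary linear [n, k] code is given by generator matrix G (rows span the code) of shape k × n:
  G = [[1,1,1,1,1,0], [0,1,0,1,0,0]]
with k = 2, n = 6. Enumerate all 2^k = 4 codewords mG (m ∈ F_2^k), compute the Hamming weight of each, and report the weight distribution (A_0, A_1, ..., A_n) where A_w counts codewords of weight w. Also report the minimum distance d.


Weight distribution: A_0 = 1, A_2 = 1, A_3 = 1, A_5 = 1. Minimum distance d = 2.

Enumerate all 2^2 = 4 messages m ∈ F_2^2.
For each, compute codeword c = mG in F_2^6, then tally its weight.
  m = 00 → c = 000000, weight = 0.
  m = 10 → c = 111110, weight = 5.
  m = 01 → c = 010100, weight = 2.
  m = 11 → c = 101010, weight = 3.
Tally weights:
  weight 0: 1 codewords.
  weight 2: 1 codewords.
  weight 3: 1 codewords.
  weight 5: 1 codewords.
Minimum distance d = smallest w > 0 with A_w > 0 = 2.
Sanity: Σ A_w = 4 = 2^2 = 4 ✓.


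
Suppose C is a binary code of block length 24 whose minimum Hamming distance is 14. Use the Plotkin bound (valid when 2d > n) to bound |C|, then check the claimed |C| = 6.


Plotkin bound M ≤ 6; given |C| = 6 ≤ bound (satisfied).

Check applicability: 2d = 28, n = 24.
2d − n = 4 > 0, so Plotkin applies.
Compute d/(2d−n) = 14/4 ≈ 3.5000.
⌊d/(2d−n)⌋ = 3.
Plotkin bound: M ≤ 2·3 = 6.
Given |C| = 6, check: satisfied.
This |C| is at the Plotkin bound.


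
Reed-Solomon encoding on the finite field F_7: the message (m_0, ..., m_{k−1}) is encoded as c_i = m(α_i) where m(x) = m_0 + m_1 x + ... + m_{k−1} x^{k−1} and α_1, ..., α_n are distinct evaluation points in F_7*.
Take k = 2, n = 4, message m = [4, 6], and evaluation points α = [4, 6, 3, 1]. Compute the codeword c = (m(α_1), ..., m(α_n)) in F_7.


c = [0, 5, 1, 3]

Message polynomial: m(x) = 4 + 6·x (mod 7).
For each evaluation point α_i, compute m(α_i) mod 7:
  α_1 = 4: Horner steps 6 → 0, so m(4) = 0.
  α_2 = 6: Horner steps 6 → 5, so m(6) = 5.
  α_3 = 3: Horner steps 6 → 1, so m(3) = 1.
  α_4 = 1: Horner steps 6 → 3, so m(1) = 3.
Codeword c = [0, 5, 1, 3] ∈ F_7^4.


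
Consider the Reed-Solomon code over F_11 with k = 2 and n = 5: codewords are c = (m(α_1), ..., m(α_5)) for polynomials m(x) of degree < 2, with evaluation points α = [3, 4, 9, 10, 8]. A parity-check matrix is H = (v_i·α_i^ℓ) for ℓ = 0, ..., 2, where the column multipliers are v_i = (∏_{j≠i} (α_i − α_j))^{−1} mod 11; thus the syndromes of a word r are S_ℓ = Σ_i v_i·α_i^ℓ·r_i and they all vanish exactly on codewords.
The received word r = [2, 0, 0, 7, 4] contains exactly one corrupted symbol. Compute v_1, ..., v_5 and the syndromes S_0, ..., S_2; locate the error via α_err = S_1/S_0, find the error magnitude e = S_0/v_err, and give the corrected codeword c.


S = (2, 8, 10), error at position 2, error magnitude e = 2, c = [2, 9, 0, 7, 4].

Step 1: column multipliers v_i = (∏_{j≠i}(α_i − α_j))^{−1} mod 11.
  i = 1 (α = 3): (3−4)(3−9)(3−10)(3−8) = (−1)·(−6)·(−7)·(−5) = 210 ≡ 1, so v_1 = 1^{−1} = 1 (mod 11).
  i = 2 (α = 4): (4−3)(4−9)(4−10)(4−8) = 1·(−5)·(−6)·(−4) = −120 ≡ 1, so v_2 = 1^{−1} = 1 (mod 11).
  i = 3 (α = 9): (9−3)(9−4)(9−10)(9−8) = 6·5·(−1)·1 = −30 ≡ 3, so v_3 = 3^{−1} = 4 (mod 11).
  i = 4 (α = 10): (10−3)(10−4)(10−9)(10−8) = 7·6·1·2 = 84 ≡ 7, so v_4 = 7^{−1} = 8 (mod 11).
  i = 5 (α = 8): (8−3)(8−4)(8−9)(8−10) = 5·4·(−1)·(−2) = 40 ≡ 7, so v_5 = 7^{−1} = 8 (mod 11).
  v = [1, 1, 4, 8, 8].
Step 2: syndromes of r = [2, 0, 0, 7, 4] (all sums mod 11).
  S_0 = Σ v_i r_i = 1·2 + 1·0 + 4·0 + 8·7 + 8·4 = 90 ≡ 2.
  S_1 = Σ v_i α_i r_i = 1·3·2 + 1·4·0 + 4·9·0 + 8·10·7 + 8·8·4 = 822 ≡ 8.
  α_i^2 mod 11 = [9, 5, 4, 1, 9].
  S_2 = Σ v_i α_i^2 r_i = 1·9·2 + 1·5·0 + 4·4·0 + 8·1·7 + 8·9·4 = 362 ≡ 10.
  S = (2, 8, 10) ≠ 0, so r is not a codeword (an error is present).
Step 3: locate the error. For a single error e at position i, S_ℓ = v_i·e·α_i^ℓ, so α_err = S_1/S_0.
  S_0^{−1} = 2^{−1} = 6 (mod 11), so α_err = 8·6 = 48 ≡ 4 = α_2. Error position i = 2.
  Consistency check: S_2/S_1 = 10·7 = 70 ≡ 4 = α_err ✓ (single-error assumption holds).
Step 4: error magnitude e = S_0/v_2 = S_0·∏_{j≠2}(α_2 − α_j) = 2·1 = 2 ≡ 2 (mod 11).
Step 5: correct position 2: c_2 = r_2 − e = 0 − 2 ≡ 9 (mod 11). Hence c = [2, 9, 0, 7, 4].
  Check: interpolating c through the α_i gives m(x) = 3 + 7·x (degree < 2) with m(α_i) = c_i for every i, so c is indeed a codeword.


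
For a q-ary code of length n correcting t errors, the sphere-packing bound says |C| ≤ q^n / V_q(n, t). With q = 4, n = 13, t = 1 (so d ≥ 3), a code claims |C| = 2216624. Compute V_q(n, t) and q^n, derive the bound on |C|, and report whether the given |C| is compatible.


V_q(n, t) = 40, q^n = 67108864, Hamming bound = 1677721, |C| = 2216624 > bound (violated).

Step 1: Compute V_q(n, t) = Σ_{j=0}^1 C(n, j) (q−1)^j.
  j = 0: C(13,0)·(3)^0 = 1·1 = 1.
  j = 1: C(13,1)·(3)^1 = 13·3 = 39.
  V_q(n, t) = 1 + 39 = 40.
Step 2: q^n = 4^13 = 67108864.
Step 3: Hamming bound ⌊q^n / V_q(n,t)⌋ = ⌊67108864/40⌋ = 1677721.
Step 4: Compare |C| = 2216624 to 1677721: violated.
The claimed |C| lies above the Hamming bound, so no 4-ary code of length 13 with d ≥ 3 can have 2216624 codewords.


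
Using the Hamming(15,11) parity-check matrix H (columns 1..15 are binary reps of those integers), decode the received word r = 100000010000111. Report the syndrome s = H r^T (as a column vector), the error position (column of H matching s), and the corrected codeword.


s = (0, 1, 0, 1)^T, error position = 5, corrected codeword c = 100010010000111

Compute s = H r^T mod 2 one row at a time:
  s_1 = 1 + 0 + 0 + 0 + 0 + 1 + 1 + 1 = 4 ≡ 0 (mod 2).
  s_2 = 0 + 0 + 0 + 0 + 0 + 1 + 1 + 1 = 3 ≡ 1 (mod 2).
  s_3 = 0 + 0 + 0 + 0 + 0 + 0 + 1 + 1 = 2 ≡ 0 (mod 2).
  s_4 = 1 + 0 + 0 + 0 + 0 + 0 + 1 + 1 = 3 ≡ 1 (mod 2).
s = (0, 1, 0, 1)^T — this equals column 5 of H (binary 0101), so error is at position 5.
Correct: flip bit 5 of r = 100000010000111 to get c = 100010010000111.


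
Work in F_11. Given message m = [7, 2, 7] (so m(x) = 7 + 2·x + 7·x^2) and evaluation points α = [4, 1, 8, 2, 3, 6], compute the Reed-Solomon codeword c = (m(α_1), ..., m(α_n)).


c = [6, 5, 9, 6, 10, 7]

Message polynomial: m(x) = 7 + 2·x + 7·x^2 (mod 11).
For each evaluation point α_i, compute m(α_i) mod 11:
  α_1 = 4: Horner steps 7 → 8 → 6, so m(4) = 6.
  α_2 = 1: Horner steps 7 → 9 → 5, so m(1) = 5.
  α_3 = 8: Horner steps 7 → 3 → 9, so m(8) = 9.
  α_4 = 2: Horner steps 7 → 5 → 6, so m(2) = 6.
  α_5 = 3: Horner steps 7 → 1 → 10, so m(3) = 10.
  α_6 = 6: Horner steps 7 → 0 → 7, so m(6) = 7.
Codeword c = [6, 5, 9, 6, 10, 7] ∈ F_11^6.


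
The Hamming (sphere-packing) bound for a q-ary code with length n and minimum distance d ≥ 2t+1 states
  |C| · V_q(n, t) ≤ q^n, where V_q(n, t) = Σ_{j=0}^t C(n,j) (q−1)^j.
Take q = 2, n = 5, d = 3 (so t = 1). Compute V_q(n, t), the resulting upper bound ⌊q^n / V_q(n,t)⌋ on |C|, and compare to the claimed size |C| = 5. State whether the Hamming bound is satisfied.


V_q(n, t) = 6, q^n = 32, Hamming bound = 5, |C| = 5 ≤ bound (satisfied).

Step 1: Compute V_q(n, t) = Σ_{j=0}^1 C(n, j) (q−1)^j.
  j = 0: C(5,0)·(1)^0 = 1·1 = 1.
  j = 1: C(5,1)·(1)^1 = 5·1 = 5.
  V_q(n, t) = 1 + 5 = 6.
Step 2: q^n = 2^5 = 32.
Step 3: Hamming bound ⌊q^n / V_q(n,t)⌋ = ⌊32/6⌋ = 5.
Step 4: Compare |C| = 5 to 5: satisfied.
The claimed |C| lies at the Hamming bound (tight).


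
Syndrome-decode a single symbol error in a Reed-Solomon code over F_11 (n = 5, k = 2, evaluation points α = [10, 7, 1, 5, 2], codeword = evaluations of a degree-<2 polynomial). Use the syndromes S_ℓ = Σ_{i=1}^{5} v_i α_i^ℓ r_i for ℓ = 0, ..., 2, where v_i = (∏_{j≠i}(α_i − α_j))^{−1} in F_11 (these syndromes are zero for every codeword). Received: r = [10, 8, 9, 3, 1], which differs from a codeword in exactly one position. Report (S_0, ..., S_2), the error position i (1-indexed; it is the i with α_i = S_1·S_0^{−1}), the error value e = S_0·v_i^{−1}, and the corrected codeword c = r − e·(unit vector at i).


S = (7, 7, 7), error at position 3, error magnitude e = 5, c = [10, 8, 4, 3, 1].

Step 1: column multipliers v_i = (∏_{j≠i}(α_i − α_j))^{−1} mod 11.
  i = 1 (α = 10): (10−7)(10−1)(10−5)(10−2) = 3·9·5·8 = 1080 ≡ 2, so v_1 = 2^{−1} = 6 (mod 11).
  i = 2 (α = 7): (7−10)(7−1)(7−5)(7−2) = (−3)·6·2·5 = −180 ≡ 7, so v_2 = 7^{−1} = 8 (mod 11).
  i = 3 (α = 1): (1−10)(1−7)(1−5)(1−2) = (−9)·(−6)·(−4)·(−1) = 216 ≡ 7, so v_3 = 7^{−1} = 8 (mod 11).
  i = 4 (α = 5): (5−10)(5−7)(5−1)(5−2) = (−5)·(−2)·4·3 = 120 ≡ 10, so v_4 = 10^{−1} = 10 (mod 11).
  i = 5 (α = 2): (2−10)(2−7)(2−1)(2−5) = (−8)·(−5)·1·(−3) = −120 ≡ 1, so v_5 = 1^{−1} = 1 (mod 11).
  v = [6, 8, 8, 10, 1].
Step 2: syndromes of r = [10, 8, 9, 3, 1] (all sums mod 11).
  S_0 = Σ v_i r_i = 6·10 + 8·8 + 8·9 + 10·3 + 1·1 = 227 ≡ 7.
  S_1 = Σ v_i α_i r_i = 6·10·10 + 8·7·8 + 8·1·9 + 10·5·3 + 1·2·1 = 1272 ≡ 7.
  α_i^2 mod 11 = [1, 5, 1, 3, 4].
  S_2 = Σ v_i α_i^2 r_i = 6·1·10 + 8·5·8 + 8·1·9 + 10·3·3 + 1·4·1 = 546 ≡ 7.
  S = (7, 7, 7) ≠ 0, so r is not a codeword (an error is present).
Step 3: locate the error. For a single error e at position i, S_ℓ = v_i·e·α_i^ℓ, so α_err = S_1/S_0.
  S_0^{−1} = 7^{−1} = 8 (mod 11), so α_err = 7·8 = 56 ≡ 1 = α_3. Error position i = 3.
  Consistency check: S_2/S_1 = 7·8 = 56 ≡ 1 = α_err ✓ (single-error assumption holds).
Step 4: error magnitude e = S_0/v_3 = S_0·∏_{j≠3}(α_3 − α_j) = 7·7 = 49 ≡ 5 (mod 11).
Step 5: correct position 3: c_3 = r_3 − e = 9 − 5 ≡ 4 (mod 11). Hence c = [10, 8, 4, 3, 1].
  Check: interpolating c through the α_i gives m(x) = 7 + 8·x (degree < 2) with m(α_i) = c_i for every i, so c is indeed a codeword.


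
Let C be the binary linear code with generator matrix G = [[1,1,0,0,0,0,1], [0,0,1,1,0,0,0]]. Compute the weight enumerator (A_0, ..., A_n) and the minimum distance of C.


Weight distribution: A_0 = 1, A_2 = 1, A_3 = 1, A_5 = 1. Minimum distance d = 2.

Enumerate all 2^2 = 4 messages m ∈ F_2^2.
For each, compute codeword c = mG in F_2^7, then tally its weight.
  m = 00 → c = 0000000, weight = 0.
  m = 10 → c = 1100001, weight = 3.
  m = 01 → c = 0011000, weight = 2.
  m = 11 → c = 1111001, weight = 5.
Tally weights:
  weight 0: 1 codewords.
  weight 2: 1 codewords.
  weight 3: 1 codewords.
  weight 5: 1 codewords.
Minimum distance d = smallest w > 0 with A_w > 0 = 2.
Sanity: Σ A_w = 4 = 2^2 = 4 ✓.


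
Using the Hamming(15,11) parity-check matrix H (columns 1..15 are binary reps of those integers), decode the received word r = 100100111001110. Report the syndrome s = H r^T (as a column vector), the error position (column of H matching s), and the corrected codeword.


s = (1, 1, 0, 0)^T, error position = 12, corrected codeword c = 100100111000110

Compute s = H r^T mod 2 one row at a time:
  s_1 = 1 + 1 + 0 + 0 + 1 + 1 + 1 + 0 = 5 ≡ 1 (mod 2).
  s_2 = 1 + 0 + 0 + 1 + 1 + 1 + 1 + 0 = 5 ≡ 1 (mod 2).
  s_3 = 0 + 0 + 0 + 1 + 0 + 0 + 1 + 0 = 2 ≡ 0 (mod 2).
  s_4 = 1 + 0 + 0 + 1 + 1 + 0 + 1 + 0 = 4 ≡ 0 (mod 2).
s = (1, 1, 0, 0)^T — this equals column 12 of H (binary 1100), so error is at position 12.
Correct: flip bit 12 of r = 100100111001110 to get c = 100100111000110.


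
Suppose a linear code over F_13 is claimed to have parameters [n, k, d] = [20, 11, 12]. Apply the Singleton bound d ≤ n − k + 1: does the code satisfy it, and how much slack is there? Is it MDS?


Singleton RHS = n − k + 1 = 10, slack = -2, bound violated (no such code; not MDS).

Singleton bound: d ≤ n − k + 1.
Here n = 20, k = 11, so n − k + 1 = 10.
Given d = 12, check d ≤ 10: NO.
Slack = (n − k + 1) − d = -2.
The slack is negative: d = 12 exceeds n − k + 1 = 10 by 2, so the Singleton bound is violated and no linear [20, 11, 12]_13 code can exist. In particular it is not MDS (MDS requires d = n − k + 1 exactly).
Description: the claimed parameters are [20, 11, 12]_13; such a code would be impossible (violates the Singleton bound).


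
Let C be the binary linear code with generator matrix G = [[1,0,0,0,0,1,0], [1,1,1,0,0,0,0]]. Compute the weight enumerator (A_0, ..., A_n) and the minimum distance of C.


Weight distribution: A_0 = 1, A_2 = 1, A_3 = 2. Minimum distance d = 2.

Enumerate all 2^2 = 4 messages m ∈ F_2^2.
For each, compute codeword c = mG in F_2^7, then tally its weight.
  m = 00 → c = 0000000, weight = 0.
  m = 10 → c = 1000010, weight = 2.
  m = 01 → c = 1110000, weight = 3.
  m = 11 → c = 0110010, weight = 3.
Tally weights:
  weight 0: 1 codewords.
  weight 2: 1 codewords.
  weight 3: 2 codewords.
Minimum distance d = smallest w > 0 with A_w > 0 = 2.
Sanity: Σ A_w = 4 = 2^2 = 4 ✓.


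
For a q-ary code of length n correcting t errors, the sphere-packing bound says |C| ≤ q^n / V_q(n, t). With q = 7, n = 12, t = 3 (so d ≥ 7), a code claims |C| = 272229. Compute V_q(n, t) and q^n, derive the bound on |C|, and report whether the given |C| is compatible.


V_q(n, t) = 49969, q^n = 13841287201, Hamming bound = 276997, |C| = 272229 ≤ bound (satisfied).

Step 1: Compute V_q(n, t) = Σ_{j=0}^3 C(n, j) (q−1)^j.
  j = 0: C(12,0)·(6)^0 = 1·1 = 1.
  j = 1: C(12,1)·(6)^1 = 12·6 = 72.
  j = 2: C(12,2)·(6)^2 = 66·36 = 2376.
  j = 3: C(12,3)·(6)^3 = 220·216 = 47520.
  V_q(n, t) = 1 + 72 + 2376 + 47520 = 49969.
Step 2: q^n = 7^12 = 13841287201.
Step 3: Hamming bound ⌊q^n / V_q(n,t)⌋ = ⌊13841287201/49969⌋ = 276997.
Step 4: Compare |C| = 272229 to 276997: satisfied.
The claimed |C| lies below the Hamming bound.


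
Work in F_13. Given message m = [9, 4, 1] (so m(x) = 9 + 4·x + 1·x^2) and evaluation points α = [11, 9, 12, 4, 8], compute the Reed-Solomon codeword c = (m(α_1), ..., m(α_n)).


c = [5, 9, 6, 2, 1]

Message polynomial: m(x) = 9 + 4·x + 1·x^2 (mod 13).
For each evaluation point α_i, compute m(α_i) mod 13:
  α_1 = 11: Horner steps 1 → 2 → 5, so m(11) = 5.
  α_2 = 9: Horner steps 1 → 0 → 9, so m(9) = 9.
  α_3 = 12: Horner steps 1 → 3 → 6, so m(12) = 6.
  α_4 = 4: Horner steps 1 → 8 → 2, so m(4) = 2.
  α_5 = 8: Horner steps 1 → 12 → 1, so m(8) = 1.
Codeword c = [5, 9, 6, 2, 1] ∈ F_13^5.


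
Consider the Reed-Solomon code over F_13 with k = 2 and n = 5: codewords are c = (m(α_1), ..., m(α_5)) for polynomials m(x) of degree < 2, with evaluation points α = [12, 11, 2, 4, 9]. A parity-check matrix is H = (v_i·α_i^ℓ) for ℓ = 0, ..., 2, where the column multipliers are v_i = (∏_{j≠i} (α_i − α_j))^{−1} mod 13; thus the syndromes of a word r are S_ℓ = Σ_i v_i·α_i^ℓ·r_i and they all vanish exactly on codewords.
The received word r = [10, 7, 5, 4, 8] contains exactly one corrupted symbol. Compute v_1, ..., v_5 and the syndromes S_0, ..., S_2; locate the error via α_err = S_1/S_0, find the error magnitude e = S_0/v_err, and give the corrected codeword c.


S = (6, 7, 6), error at position 1, error magnitude e = 10, c = [0, 7, 5, 4, 8].

Step 1: column multipliers v_i = (∏_{j≠i}(α_i − α_j))^{−1} mod 13.
  i = 1 (α = 12): (12−11)(12−2)(12−4)(12−9) = 1·10·8·3 = 240 ≡ 6, so v_1 = 6^{−1} = 11 (mod 13).
  i = 2 (α = 11): (11−12)(11−2)(11−4)(11−9) = (−1)·9·7·2 = −126 ≡ 4, so v_2 = 4^{−1} = 10 (mod 13).
  i = 3 (α = 2): (2−12)(2−11)(2−4)(2−9) = (−10)·(−9)·(−2)·(−7) = 1260 ≡ 12, so v_3 = 12^{−1} = 12 (mod 13).
  i = 4 (α = 4): (4−12)(4−11)(4−2)(4−9) = (−8)·(−7)·2·(−5) = −560 ≡ 12, so v_4 = 12^{−1} = 12 (mod 13).
  i = 5 (α = 9): (9−12)(9−11)(9−2)(9−4) = (−3)·(−2)·7·5 = 210 ≡ 2, so v_5 = 2^{−1} = 7 (mod 13).
  v = [11, 10, 12, 12, 7].
Step 2: syndromes of r = [10, 7, 5, 4, 8] (all sums mod 13).
  S_0 = Σ v_i r_i = 11·10 + 10·7 + 12·5 + 12·4 + 7·8 = 344 ≡ 6.
  S_1 = Σ v_i α_i r_i = 11·12·10 + 10·11·7 + 12·2·5 + 12·4·4 + 7·9·8 = 2906 ≡ 7.
  α_i^2 mod 13 = [1, 4, 4, 3, 3].
  S_2 = Σ v_i α_i^2 r_i = 11·1·10 + 10·4·7 + 12·4·5 + 12·3·4 + 7·3·8 = 942 ≡ 6.
  S = (6, 7, 6) ≠ 0, so r is not a codeword (an error is present).
Step 3: locate the error. For a single error e at position i, S_ℓ = v_i·e·α_i^ℓ, so α_err = S_1/S_0.
  S_0^{−1} = 6^{−1} = 11 (mod 13), so α_err = 7·11 = 77 ≡ 12 = α_1. Error position i = 1.
  Consistency check: S_2/S_1 = 6·2 = 12 ≡ 12 = α_err ✓ (single-error assumption holds).
Step 4: error magnitude e = S_0/v_1 = S_0·∏_{j≠1}(α_1 − α_j) = 6·6 = 36 ≡ 10 (mod 13).
Step 5: correct position 1: c_1 = r_1 − e = 10 − 10 ≡ 0 (mod 13). Hence c = [0, 7, 5, 4, 8].
  Check: interpolating c through the α_i gives m(x) = 6 + 6·x (degree < 2) with m(α_i) = c_i for every i, so c is indeed a codeword.


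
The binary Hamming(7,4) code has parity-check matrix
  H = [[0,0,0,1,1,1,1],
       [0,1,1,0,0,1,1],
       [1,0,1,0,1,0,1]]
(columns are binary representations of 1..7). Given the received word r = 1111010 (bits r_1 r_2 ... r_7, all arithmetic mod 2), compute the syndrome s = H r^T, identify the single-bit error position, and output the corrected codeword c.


s = (0, 1, 0)^T, error position = 2, corrected codeword c = 1011010

Compute s = H r^T mod 2 one row at a time:
  s_1 = 1 + 0 + 1 + 0 = 2 ≡ 0 (mod 2).
  s_2 = 1 + 1 + 1 + 0 = 3 ≡ 1 (mod 2).
  s_3 = 1 + 1 + 0 + 0 = 2 ≡ 0 (mod 2).
s = (0, 1, 0)^T — this equals column 2 of H (binary 010), so error is at position 2.
Correct: flip bit 2 of r = 1111010 to get c = 1011010.


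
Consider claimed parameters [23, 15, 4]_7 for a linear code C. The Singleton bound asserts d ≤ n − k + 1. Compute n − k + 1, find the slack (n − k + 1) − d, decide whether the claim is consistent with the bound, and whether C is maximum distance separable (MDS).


Singleton RHS = n − k + 1 = 9, slack = 5, bound satisfied, not MDS.

Singleton bound: d ≤ n − k + 1.
Here n = 23, k = 15, so n − k + 1 = 9.
Given d = 4, check d ≤ 9: YES.
Slack = (n − k + 1) − d = 5.
The code is NOT MDS (slack = 5 > 0).
Description: the claimed parameters are [23, 15, 4]_7; such a code would be non-MDS.


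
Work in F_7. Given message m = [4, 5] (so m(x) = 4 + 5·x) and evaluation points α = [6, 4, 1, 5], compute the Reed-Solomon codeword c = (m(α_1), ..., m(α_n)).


c = [6, 3, 2, 1]

Message polynomial: m(x) = 4 + 5·x (mod 7).
For each evaluation point α_i, compute m(α_i) mod 7:
  α_1 = 6: Horner steps 5 → 6, so m(6) = 6.
  α_2 = 4: Horner steps 5 → 3, so m(4) = 3.
  α_3 = 1: Horner steps 5 → 2, so m(1) = 2.
  α_4 = 5: Horner steps 5 → 1, so m(5) = 1.
Codeword c = [6, 3, 2, 1] ∈ F_7^4.


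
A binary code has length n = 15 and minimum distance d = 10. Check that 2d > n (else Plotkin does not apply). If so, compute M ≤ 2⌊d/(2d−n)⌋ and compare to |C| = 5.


Plotkin bound M ≤ 4; given |C| = 5 > bound (violated).

Check applicability: 2d = 20, n = 15.
2d − n = 5 > 0, so Plotkin applies.
Compute d/(2d−n) = 10/5 ≈ 2.0000.
⌊d/(2d−n)⌋ = 2.
Plotkin bound: M ≤ 2·2 = 4.
Given |C| = 5, check: VIOLATED.
This |C| is above the Plotkin bound, so no binary code with n = 15, d = 10 and 5 codewords exists.


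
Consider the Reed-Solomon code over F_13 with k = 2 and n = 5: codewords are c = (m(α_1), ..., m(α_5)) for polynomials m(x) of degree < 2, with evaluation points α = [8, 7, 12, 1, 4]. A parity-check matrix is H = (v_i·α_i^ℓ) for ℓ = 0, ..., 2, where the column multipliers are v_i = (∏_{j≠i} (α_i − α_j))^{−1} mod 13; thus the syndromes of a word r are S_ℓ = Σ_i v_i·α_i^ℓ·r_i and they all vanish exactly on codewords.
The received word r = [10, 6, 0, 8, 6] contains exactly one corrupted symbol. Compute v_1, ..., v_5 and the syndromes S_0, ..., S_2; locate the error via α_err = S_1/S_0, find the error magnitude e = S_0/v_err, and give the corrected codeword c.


S = (7, 2, 8), error at position 5, error magnitude e = 12, c = [10, 6, 0, 8, 7].

Step 1: column multipliers v_i = (∏_{j≠i}(α_i − α_j))^{−1} mod 13.
  i = 1 (α = 8): (8−7)(8−12)(8−1)(8−4) = 1·(−4)·7·4 = −112 ≡ 5, so v_1 = 5^{−1} = 8 (mod 13).
  i = 2 (α = 7): (7−8)(7−12)(7−1)(7−4) = (−1)·(−5)·6·3 = 90 ≡ 12, so v_2 = 12^{−1} = 12 (mod 13).
  i = 3 (α = 12): (12−8)(12−7)(12−1)(12−4) = 4·5·11·8 = 1760 ≡ 5, so v_3 = 5^{−1} = 8 (mod 13).
  i = 4 (α = 1): (1−8)(1−7)(1−12)(1−4) = (−7)·(−6)·(−11)·(−3) = 1386 ≡ 8, so v_4 = 8^{−1} = 5 (mod 13).
  i = 5 (α = 4): (4−8)(4−7)(4−12)(4−1) = (−4)·(−3)·(−8)·3 = −288 ≡ 11, so v_5 = 11^{−1} = 6 (mod 13).
  v = [8, 12, 8, 5, 6].
Step 2: syndromes of r = [10, 6, 0, 8, 6] (all sums mod 13).
  S_0 = Σ v_i r_i = 8·10 + 12·6 + 8·0 + 5·8 + 6·6 = 228 ≡ 7.
  S_1 = Σ v_i α_i r_i = 8·8·10 + 12·7·6 + 8·12·0 + 5·1·8 + 6·4·6 = 1328 ≡ 2.
  α_i^2 mod 13 = [12, 10, 1, 1, 3].
  S_2 = Σ v_i α_i^2 r_i = 8·12·10 + 12·10·6 + 8·1·0 + 5·1·8 + 6·3·6 = 1828 ≡ 8.
  S = (7, 2, 8) ≠ 0, so r is not a codeword (an error is present).
Step 3: locate the error. For a single error e at position i, S_ℓ = v_i·e·α_i^ℓ, so α_err = S_1/S_0.
  S_0^{−1} = 7^{−1} = 2 (mod 13), so α_err = 2·2 = 4 ≡ 4 = α_5. Error position i = 5.
  Consistency check: S_2/S_1 = 8·7 = 56 ≡ 4 = α_err ✓ (single-error assumption holds).
Step 4: error magnitude e = S_0/v_5 = S_0·∏_{j≠5}(α_5 − α_j) = 7·11 = 77 ≡ 12 (mod 13).
Step 5: correct position 5: c_5 = r_5 − e = 6 − 12 ≡ 7 (mod 13). Hence c = [10, 6, 0, 8, 7].
  Check: interpolating c through the α_i gives m(x) = 4 + 4·x (degree < 2) with m(α_i) = c_i for every i, so c is indeed a codeword.


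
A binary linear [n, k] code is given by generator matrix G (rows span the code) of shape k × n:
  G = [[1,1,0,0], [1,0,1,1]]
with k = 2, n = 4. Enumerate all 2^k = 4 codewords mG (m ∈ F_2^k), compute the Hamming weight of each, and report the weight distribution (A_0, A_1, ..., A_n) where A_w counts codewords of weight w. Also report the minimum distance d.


Weight distribution: A_0 = 1, A_2 = 1, A_3 = 2. Minimum distance d = 2.

Enumerate all 2^2 = 4 messages m ∈ F_2^2.
For each, compute codeword c = mG in F_2^4, then tally its weight.
  m = 00 → c = 0000, weight = 0.
  m = 10 → c = 1100, weight = 2.
  m = 01 → c = 1011, weight = 3.
  m = 11 → c = 0111, weight = 3.
Tally weights:
  weight 0: 1 codewords.
  weight 2: 1 codewords.
  weight 3: 2 codewords.
Minimum distance d = smallest w > 0 with A_w > 0 = 2.
Sanity: Σ A_w = 4 = 2^2 = 4 ✓.


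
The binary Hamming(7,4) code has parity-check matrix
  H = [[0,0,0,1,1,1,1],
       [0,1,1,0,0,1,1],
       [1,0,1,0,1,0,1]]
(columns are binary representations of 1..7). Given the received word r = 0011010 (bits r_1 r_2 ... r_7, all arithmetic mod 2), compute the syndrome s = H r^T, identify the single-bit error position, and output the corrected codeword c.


s = (0, 0, 1)^T, error position = 1, corrected codeword c = 1011010

Compute s = H r^T mod 2 one row at a time:
  s_1 = 1 + 0 + 1 + 0 = 2 ≡ 0 (mod 2).
  s_2 = 0 + 1 + 1 + 0 = 2 ≡ 0 (mod 2).
  s_3 = 0 + 1 + 0 + 0 = 1 ≡ 1 (mod 2).
s = (0, 0, 1)^T — this equals column 1 of H (binary 001), so error is at position 1.
Correct: flip bit 1 of r = 0011010 to get c = 1011010.


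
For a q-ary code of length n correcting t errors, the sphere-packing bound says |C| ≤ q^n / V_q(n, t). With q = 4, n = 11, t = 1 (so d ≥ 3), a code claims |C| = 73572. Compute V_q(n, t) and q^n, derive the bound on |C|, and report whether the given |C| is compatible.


V_q(n, t) = 34, q^n = 4194304, Hamming bound = 123361, |C| = 73572 ≤ bound (satisfied).

Step 1: Compute V_q(n, t) = Σ_{j=0}^1 C(n, j) (q−1)^j.
  j = 0: C(11,0)·(3)^0 = 1·1 = 1.
  j = 1: C(11,1)·(3)^1 = 11·3 = 33.
  V_q(n, t) = 1 + 33 = 34.
Step 2: q^n = 4^11 = 4194304.
Step 3: Hamming bound ⌊q^n / V_q(n,t)⌋ = ⌊4194304/34⌋ = 123361.
Step 4: Compare |C| = 73572 to 123361: satisfied.
The claimed |C| lies below the Hamming bound.


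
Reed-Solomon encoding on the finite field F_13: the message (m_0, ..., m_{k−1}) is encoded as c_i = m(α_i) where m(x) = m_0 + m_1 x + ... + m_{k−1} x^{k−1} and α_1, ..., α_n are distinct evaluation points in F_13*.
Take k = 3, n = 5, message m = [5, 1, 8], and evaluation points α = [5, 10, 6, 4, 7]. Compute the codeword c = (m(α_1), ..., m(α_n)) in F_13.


c = [2, 9, 0, 7, 1]

Message polynomial: m(x) = 5 + 1·x + 8·x^2 (mod 13).
For each evaluation point α_i, compute m(α_i) mod 13:
  α_1 = 5: Horner steps 8 → 2 → 2, so m(5) = 2.
  α_2 = 10: Horner steps 8 → 3 → 9, so m(10) = 9.
  α_3 = 6: Horner steps 8 → 10 → 0, so m(6) = 0.
  α_4 = 4: Horner steps 8 → 7 → 7, so m(4) = 7.
  α_5 = 7: Horner steps 8 → 5 → 1, so m(7) = 1.
Codeword c = [2, 9, 0, 7, 1] ∈ F_13^5.


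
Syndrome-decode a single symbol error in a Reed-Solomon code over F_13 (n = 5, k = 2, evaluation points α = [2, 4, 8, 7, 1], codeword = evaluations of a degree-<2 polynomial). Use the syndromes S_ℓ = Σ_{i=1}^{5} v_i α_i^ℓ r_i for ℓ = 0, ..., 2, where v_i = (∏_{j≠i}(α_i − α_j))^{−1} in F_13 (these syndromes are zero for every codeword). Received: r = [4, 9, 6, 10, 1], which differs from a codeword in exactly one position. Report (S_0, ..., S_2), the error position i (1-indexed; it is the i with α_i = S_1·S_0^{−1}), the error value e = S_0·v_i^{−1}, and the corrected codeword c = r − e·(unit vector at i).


S = (5, 5, 5), error at position 5, error magnitude e = 6, c = [4, 9, 6, 10, 8].

Step 1: column multipliers v_i = (∏_{j≠i}(α_i − α_j))^{−1} mod 13.
  i = 1 (α = 2): (2−4)(2−8)(2−7)(2−1) = (−2)·(−6)·(−5)·1 = −60 ≡ 5, so v_1 = 5^{−1} = 8 (mod 13).
  i = 2 (α = 4): (4−2)(4−8)(4−7)(4−1) = 2·(−4)·(−3)·3 = 72 ≡ 7, so v_2 = 7^{−1} = 2 (mod 13).
  i = 3 (α = 8): (8−2)(8−4)(8−7)(8−1) = 6·4·1·7 = 168 ≡ 12, so v_3 = 12^{−1} = 12 (mod 13).
  i = 4 (α = 7): (7−2)(7−4)(7−8)(7−1) = 5·3·(−1)·6 = −90 ≡ 1, so v_4 = 1^{−1} = 1 (mod 13).
  i = 5 (α = 1): (1−2)(1−4)(1−8)(1−7) = (−1)·(−3)·(−7)·(−6) = 126 ≡ 9, so v_5 = 9^{−1} = 3 (mod 13).
  v = [8, 2, 12, 1, 3].
Step 2: syndromes of r = [4, 9, 6, 10, 1] (all sums mod 13).
  S_0 = Σ v_i r_i = 8·4 + 2·9 + 12·6 + 1·10 + 3·1 = 135 ≡ 5.
  S_1 = Σ v_i α_i r_i = 8·2·4 + 2·4·9 + 12·8·6 + 1·7·10 + 3·1·1 = 785 ≡ 5.
  α_i^2 mod 13 = [4, 3, 12, 10, 1].
  S_2 = Σ v_i α_i^2 r_i = 8·4·4 + 2·3·9 + 12·12·6 + 1·10·10 + 3·1·1 = 1149 ≡ 5.
  S = (5, 5, 5) ≠ 0, so r is not a codeword (an error is present).
Step 3: locate the error. For a single error e at position i, S_ℓ = v_i·e·α_i^ℓ, so α_err = S_1/S_0.
  S_0^{−1} = 5^{−1} = 8 (mod 13), so α_err = 5·8 = 40 ≡ 1 = α_5. Error position i = 5.
  Consistency check: S_2/S_1 = 5·8 = 40 ≡ 1 = α_err ✓ (single-error assumption holds).
Step 4: error magnitude e = S_0/v_5 = S_0·∏_{j≠5}(α_5 − α_j) = 5·9 = 45 ≡ 6 (mod 13).
Step 5: correct position 5: c_5 = r_5 − e = 1 − 6 ≡ 8 (mod 13). Hence c = [4, 9, 6, 10, 8].
  Check: interpolating c through the α_i gives m(x) = 12 + 9·x (degree < 2) with m(α_i) = c_i for every i, so c is indeed a codeword.


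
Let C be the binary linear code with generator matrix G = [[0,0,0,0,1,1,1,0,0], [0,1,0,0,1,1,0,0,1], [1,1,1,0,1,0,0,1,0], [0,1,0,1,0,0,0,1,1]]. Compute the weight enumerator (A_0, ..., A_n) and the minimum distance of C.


Weight distribution: A_0 = 1, A_3 = 3, A_4 = 3, A_5 = 4, A_6 = 4, A_7 = 1. Minimum distance d = 3.

Enumerate all 2^4 = 16 messages m ∈ F_2^4.
For each, compute codeword c = mG in F_2^9, then tally its weight.
  m = 0000 → c = 000000000, weight = 0.
  m = 1000 → c = 000011100, weight = 3.
  m = 0100 → c = 010011001, weight = 4.
  m = 1100 → c = 010000101, weight = 3.
  m = 0010 → c = 111010010, weight = 5.
  m = 1010 → c = 111001110, weight = 6.
  m = 0110 → c = 101001011, weight = 5.
  m = 1110 → c = 101010111, weight = 6.
  m = 0001 → c = 010100011, weight = 4.
  m = 1001 → c = 010111111, weight = 7.
  m = 0101 → c = 000111010, weight = 4.
  m = 1101 → c = 000100110, weight = 3.
  m = 0011 → c = 101110001, weight = 5.
  m = 1011 → c = 101101101, weight = 6.
  m = 0111 → c = 111101000, weight = 5.
  m = 1111 → c = 111110100, weight = 6.
Tally weights:
  weight 0: 1 codewords.
  weight 3: 3 codewords.
  weight 4: 3 codewords.
  weight 5: 4 codewords.
  weight 6: 4 codewords.
  weight 7: 1 codewords.
Minimum distance d = smallest w > 0 with A_w > 0 = 3.
Sanity: Σ A_w = 16 = 2^4 = 16 ✓.


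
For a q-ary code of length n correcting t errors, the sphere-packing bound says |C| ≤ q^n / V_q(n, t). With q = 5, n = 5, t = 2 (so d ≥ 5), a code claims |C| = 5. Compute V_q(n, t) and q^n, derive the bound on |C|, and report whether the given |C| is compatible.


V_q(n, t) = 181, q^n = 3125, Hamming bound = 17, |C| = 5 ≤ bound (satisfied).

Step 1: Compute V_q(n, t) = Σ_{j=0}^2 C(n, j) (q−1)^j.
  j = 0: C(5,0)·(4)^0 = 1·1 = 1.
  j = 1: C(5,1)·(4)^1 = 5·4 = 20.
  j = 2: C(5,2)·(4)^2 = 10·16 = 160.
  V_q(n, t) = 1 + 20 + 160 = 181.
Step 2: q^n = 5^5 = 3125.
Step 3: Hamming bound ⌊q^n / V_q(n,t)⌋ = ⌊3125/181⌋ = 17.
Step 4: Compare |C| = 5 to 17: satisfied.
The claimed |C| lies below the Hamming bound.


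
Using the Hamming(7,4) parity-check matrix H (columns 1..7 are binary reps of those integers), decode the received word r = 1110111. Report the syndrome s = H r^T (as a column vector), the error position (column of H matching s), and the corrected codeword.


s = (1, 0, 0)^T, error position = 4, corrected codeword c = 1111111

Compute s = H r^T mod 2 one row at a time:
  s_1 = 0 + 1 + 1 + 1 = 3 ≡ 1 (mod 2).
  s_2 = 1 + 1 + 1 + 1 = 4 ≡ 0 (mod 2).
  s_3 = 1 + 1 + 1 + 1 = 4 ≡ 0 (mod 2).
s = (1, 0, 0)^T — this equals column 4 of H (binary 100), so error is at position 4.
Correct: flip bit 4 of r = 1110111 to get c = 1111111.


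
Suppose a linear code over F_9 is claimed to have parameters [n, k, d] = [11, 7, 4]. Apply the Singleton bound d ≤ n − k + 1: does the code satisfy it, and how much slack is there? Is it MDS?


Singleton RHS = n − k + 1 = 5, slack = 1, bound satisfied, not MDS.

Singleton bound: d ≤ n − k + 1.
Here n = 11, k = 7, so n − k + 1 = 5.
Given d = 4, check d ≤ 5: YES.
Slack = (n − k + 1) − d = 1.
The code is NOT MDS (slack = 1 > 0).
Description: the claimed parameters are [11, 7, 4]_9; such a code would be non-MDS.


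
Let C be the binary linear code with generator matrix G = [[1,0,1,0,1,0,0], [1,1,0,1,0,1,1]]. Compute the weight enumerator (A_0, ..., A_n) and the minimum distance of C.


Weight distribution: A_0 = 1, A_3 = 1, A_5 = 1, A_6 = 1. Minimum distance d = 3.

Enumerate all 2^2 = 4 messages m ∈ F_2^2.
For each, compute codeword c = mG in F_2^7, then tally its weight.
  m = 00 → c = 0000000, weight = 0.
  m = 10 → c = 1010100, weight = 3.
  m = 01 → c = 1101011, weight = 5.
  m = 11 → c = 0111111, weight = 6.
Tally weights:
  weight 0: 1 codewords.
  weight 3: 1 codewords.
  weight 5: 1 codewords.
  weight 6: 1 codewords.
Minimum distance d = smallest w > 0 with A_w > 0 = 3.
Sanity: Σ A_w = 4 = 2^2 = 4 ✓.


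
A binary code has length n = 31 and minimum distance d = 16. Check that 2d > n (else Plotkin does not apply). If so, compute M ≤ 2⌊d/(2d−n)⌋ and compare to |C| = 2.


Plotkin bound M ≤ 32; given |C| = 2 ≤ bound (satisfied).

Check applicability: 2d = 32, n = 31.
2d − n = 1 > 0, so Plotkin applies.
Compute d/(2d−n) = 16/1 ≈ 16.0000.
⌊d/(2d−n)⌋ = 16.
Plotkin bound: M ≤ 2·16 = 32.
Given |C| = 2, check: satisfied.
This |C| is below the Plotkin bound.


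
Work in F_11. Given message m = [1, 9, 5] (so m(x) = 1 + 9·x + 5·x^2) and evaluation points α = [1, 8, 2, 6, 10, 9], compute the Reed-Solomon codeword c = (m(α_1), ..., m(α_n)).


c = [4, 8, 6, 4, 8, 3]

Message polynomial: m(x) = 1 + 9·x + 5·x^2 (mod 11).
For each evaluation point α_i, compute m(α_i) mod 11:
  α_1 = 1: Horner steps 5 → 3 → 4, so m(1) = 4.
  α_2 = 8: Horner steps 5 → 5 → 8, so m(8) = 8.
  α_3 = 2: Horner steps 5 → 8 → 6, so m(2) = 6.
  α_4 = 6: Horner steps 5 → 6 → 4, so m(6) = 4.
  α_5 = 10: Horner steps 5 → 4 → 8, so m(10) = 8.
  α_6 = 9: Horner steps 5 → 10 → 3, so m(9) = 3.
Codeword c = [4, 8, 6, 4, 8, 3] ∈ F_11^6.


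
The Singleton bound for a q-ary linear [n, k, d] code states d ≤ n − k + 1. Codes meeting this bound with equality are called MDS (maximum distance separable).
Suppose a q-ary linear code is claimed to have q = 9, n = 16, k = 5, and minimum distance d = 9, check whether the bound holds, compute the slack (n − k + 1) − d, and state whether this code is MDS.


Singleton RHS = n − k + 1 = 12, slack = 3, bound satisfied, not MDS.

Singleton bound: d ≤ n − k + 1.
Here n = 16, k = 5, so n − k + 1 = 12.
Given d = 9, check d ≤ 12: YES.
Slack = (n − k + 1) − d = 3.
The code is NOT MDS (slack = 3 > 0).
Description: the claimed parameters are [16, 5, 9]_9; such a code would be non-MDS.


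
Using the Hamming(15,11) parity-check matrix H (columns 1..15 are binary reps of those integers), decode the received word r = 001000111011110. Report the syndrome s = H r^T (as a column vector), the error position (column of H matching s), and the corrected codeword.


s = (0, 0, 0, 1)^T, error position = 1, corrected codeword c = 101000111011110

Compute s = H r^T mod 2 one row at a time:
  s_1 = 1 + 1 + 0 + 1 + 1 + 1 + 1 + 0 = 6 ≡ 0 (mod 2).
  s_2 = 0 + 0 + 0 + 1 + 1 + 1 + 1 + 0 = 4 ≡ 0 (mod 2).
  s_3 = 0 + 1 + 0 + 1 + 0 + 1 + 1 + 0 = 4 ≡ 0 (mod 2).
  s_4 = 0 + 1 + 0 + 1 + 1 + 1 + 1 + 0 = 5 ≡ 1 (mod 2).
s = (0, 0, 0, 1)^T — this equals column 1 of H (binary 0001), so error is at position 1.
Correct: flip bit 1 of r = 001000111011110 to get c = 101000111011110.


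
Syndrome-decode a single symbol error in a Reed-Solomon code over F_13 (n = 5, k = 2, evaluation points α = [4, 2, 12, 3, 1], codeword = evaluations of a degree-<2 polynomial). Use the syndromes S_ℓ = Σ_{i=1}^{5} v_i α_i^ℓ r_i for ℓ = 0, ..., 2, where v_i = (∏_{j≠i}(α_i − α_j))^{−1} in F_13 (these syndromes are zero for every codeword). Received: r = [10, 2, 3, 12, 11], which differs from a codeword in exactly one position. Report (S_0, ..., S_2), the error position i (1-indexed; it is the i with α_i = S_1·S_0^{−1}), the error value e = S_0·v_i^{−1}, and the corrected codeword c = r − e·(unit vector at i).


S = (9, 1, 3), error at position 4, error magnitude e = 6, c = [10, 2, 3, 6, 11].

Step 1: column multipliers v_i = (∏_{j≠i}(α_i − α_j))^{−1} mod 13.
  i = 1 (α = 4): (4−2)(4−12)(4−3)(4−1) = 2·(−8)·1·3 = −48 ≡ 4, so v_1 = 4^{−1} = 10 (mod 13).
  i = 2 (α = 2): (2−4)(2−12)(2−3)(2−1) = (−2)·(−10)·(−1)·1 = −20 ≡ 6, so v_2 = 6^{−1} = 11 (mod 13).
  i = 3 (α = 12): (12−4)(12−2)(12−3)(12−1) = 8·10·9·11 = 7920 ≡ 3, so v_3 = 3^{−1} = 9 (mod 13).
  i = 4 (α = 3): (3−4)(3−2)(3−12)(3−1) = (−1)·1·(−9)·2 = 18 ≡ 5, so v_4 = 5^{−1} = 8 (mod 13).
  i = 5 (α = 1): (1−4)(1−2)(1−12)(1−3) = (−3)·(−1)·(−11)·(−2) = 66 ≡ 1, so v_5 = 1^{−1} = 1 (mod 13).
  v = [10, 11, 9, 8, 1].
Step 2: syndromes of r = [10, 2, 3, 12, 11] (all sums mod 13).
  S_0 = Σ v_i r_i = 10·10 + 11·2 + 9·3 + 8·12 + 1·11 = 256 ≡ 9.
  S_1 = Σ v_i α_i r_i = 10·4·10 + 11·2·2 + 9·12·3 + 8·3·12 + 1·1·11 = 1067 ≡ 1.
  α_i^2 mod 13 = [3, 4, 1, 9, 1].
  S_2 = Σ v_i α_i^2 r_i = 10·3·10 + 11·4·2 + 9·1·3 + 8·9·12 + 1·1·11 = 1290 ≡ 3.
  S = (9, 1, 3) ≠ 0, so r is not a codeword (an error is present).
Step 3: locate the error. For a single error e at position i, S_ℓ = v_i·e·α_i^ℓ, so α_err = S_1/S_0.
  S_0^{−1} = 9^{−1} = 3 (mod 13), so α_err = 1·3 = 3 ≡ 3 = α_4. Error position i = 4.
  Consistency check: S_2/S_1 = 3·1 = 3 ≡ 3 = α_err ✓ (single-error assumption holds).
Step 4: error magnitude e = S_0/v_4 = S_0·∏_{j≠4}(α_4 − α_j) = 9·5 = 45 ≡ 6 (mod 13).
Step 5: correct position 4: c_4 = r_4 − e = 12 − 6 ≡ 6 (mod 13). Hence c = [10, 2, 3, 6, 11].
  Check: interpolating c through the α_i gives m(x) = 7 + 4·x (degree < 2) with m(α_i) = c_i for every i, so c is indeed a codeword.


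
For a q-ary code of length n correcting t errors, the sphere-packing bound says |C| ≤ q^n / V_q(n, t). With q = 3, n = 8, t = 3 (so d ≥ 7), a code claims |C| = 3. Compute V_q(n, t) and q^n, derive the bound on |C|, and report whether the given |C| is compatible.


V_q(n, t) = 577, q^n = 6561, Hamming bound = 11, |C| = 3 ≤ bound (satisfied).

Step 1: Compute V_q(n, t) = Σ_{j=0}^3 C(n, j) (q−1)^j.
  j = 0: C(8,0)·(2)^0 = 1·1 = 1.
  j = 1: C(8,1)·(2)^1 = 8·2 = 16.
  j = 2: C(8,2)·(2)^2 = 28·4 = 112.
  j = 3: C(8,3)·(2)^3 = 56·8 = 448.
  V_q(n, t) = 1 + 16 + 112 + 448 = 577.
Step 2: q^n = 3^8 = 6561.
Step 3: Hamming bound ⌊q^n / V_q(n,t)⌋ = ⌊6561/577⌋ = 11.
Step 4: Compare |C| = 3 to 11: satisfied.
The claimed |C| lies below the Hamming bound.


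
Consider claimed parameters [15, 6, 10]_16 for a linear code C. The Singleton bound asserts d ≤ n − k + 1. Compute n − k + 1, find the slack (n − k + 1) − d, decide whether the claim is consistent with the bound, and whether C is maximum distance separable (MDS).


Singleton RHS = n − k + 1 = 10, slack = 0, bound satisfied, MDS.

Singleton bound: d ≤ n − k + 1.
Here n = 15, k = 6, so n − k + 1 = 10.
Given d = 10, check d ≤ 10: YES.
Slack = (n − k + 1) − d = 0.
The code is MDS (slack = 0).
Description: the claimed parameters are [15, 6, 10]_16; such a code would be MDS (meets Singleton bound).


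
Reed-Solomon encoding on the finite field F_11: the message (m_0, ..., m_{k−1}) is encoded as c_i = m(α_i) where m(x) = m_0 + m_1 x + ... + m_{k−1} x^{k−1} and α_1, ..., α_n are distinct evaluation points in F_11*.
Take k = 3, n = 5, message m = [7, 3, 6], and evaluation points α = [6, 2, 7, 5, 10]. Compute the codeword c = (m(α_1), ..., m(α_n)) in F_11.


c = [10, 4, 3, 7, 10]

Message polynomial: m(x) = 7 + 3·x + 6·x^2 (mod 11).
For each evaluation point α_i, compute m(α_i) mod 11:
  α_1 = 6: Horner steps 6 → 6 → 10, so m(6) = 10.
  α_2 = 2: Horner steps 6 → 4 → 4, so m(2) = 4.
  α_3 = 7: Horner steps 6 → 1 → 3, so m(7) = 3.
  α_4 = 5: Horner steps 6 → 0 → 7, so m(5) = 7.
  α_5 = 10: Horner steps 6 → 8 → 10, so m(10) = 10.
Codeword c = [10, 4, 3, 7, 10] ∈ F_11^5.
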